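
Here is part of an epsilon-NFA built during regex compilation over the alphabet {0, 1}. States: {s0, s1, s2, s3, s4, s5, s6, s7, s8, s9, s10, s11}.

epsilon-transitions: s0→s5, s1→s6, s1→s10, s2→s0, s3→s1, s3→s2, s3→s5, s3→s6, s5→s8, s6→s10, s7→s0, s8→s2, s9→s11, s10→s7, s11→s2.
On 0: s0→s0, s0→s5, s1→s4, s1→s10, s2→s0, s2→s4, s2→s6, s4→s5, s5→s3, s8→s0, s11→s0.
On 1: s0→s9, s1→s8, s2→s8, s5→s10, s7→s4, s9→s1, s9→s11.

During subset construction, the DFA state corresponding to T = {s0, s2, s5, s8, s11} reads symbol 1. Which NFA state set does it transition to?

s0 on 1 → {s9}.
s2 on 1 → {s8}.
s5 on 1 → {s10}.
No 1-transition from s8, s11.
Union after reading 1: {s8, s9, s10}.
Now take the epsilon-closure:
From s8 via epsilon: add s2.
From s9 via epsilon: add s11.
From s10 via epsilon: add s7.
From s2 via epsilon: add s0.
From s0 via epsilon: add s5.
No new states can be added; the closed set is {s0, s2, s5, s7, s8, s9, s10, s11}.

{s0, s2, s5, s7, s8, s9, s10, s11}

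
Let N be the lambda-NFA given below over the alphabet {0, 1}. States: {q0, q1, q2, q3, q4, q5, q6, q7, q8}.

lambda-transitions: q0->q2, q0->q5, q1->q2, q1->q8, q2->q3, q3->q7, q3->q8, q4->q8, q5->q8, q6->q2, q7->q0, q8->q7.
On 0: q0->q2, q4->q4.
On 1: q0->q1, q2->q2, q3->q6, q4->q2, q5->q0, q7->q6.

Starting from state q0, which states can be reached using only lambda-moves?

{q0, q2, q3, q5, q7, q8}

Start with {q0}.
From q0 via lambda: add q2, q5.
From q2 via lambda: add q3.
From q5 via lambda: add q8.
From q3 via lambda: add q7.
No new states can be added; the closed set is {q0, q2, q3, q5, q7, q8}.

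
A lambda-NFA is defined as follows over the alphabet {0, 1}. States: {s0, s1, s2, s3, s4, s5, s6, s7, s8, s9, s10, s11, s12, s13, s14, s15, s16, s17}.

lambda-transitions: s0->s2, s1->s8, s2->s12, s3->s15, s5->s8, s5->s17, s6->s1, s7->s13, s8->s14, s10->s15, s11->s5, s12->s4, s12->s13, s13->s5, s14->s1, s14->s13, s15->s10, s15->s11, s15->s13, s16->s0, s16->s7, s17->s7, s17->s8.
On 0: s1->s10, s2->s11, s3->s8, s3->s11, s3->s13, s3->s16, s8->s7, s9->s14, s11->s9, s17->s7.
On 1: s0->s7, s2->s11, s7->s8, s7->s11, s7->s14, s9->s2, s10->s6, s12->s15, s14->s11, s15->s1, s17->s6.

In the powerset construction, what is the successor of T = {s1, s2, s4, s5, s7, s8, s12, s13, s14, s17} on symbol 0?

s1 on 0 → {s10}.
s2 on 0 → {s11}.
s8 on 0 → {s7}.
s17 on 0 → {s7}.
No 0-transition from s4, s5, s7, s12, s13, s14.
Union after reading 0: {s7, s10, s11}.
Now take the lambda-closure:
From s7 via lambda: add s13.
From s10 via lambda: add s15.
From s11 via lambda: add s5.
From s5 via lambda: add s8, s17.
From s8 via lambda: add s14.
From s14 via lambda: add s1.
No new states can be added; the closed set is {s1, s5, s7, s8, s10, s11, s13, s14, s15, s17}.

{s1, s5, s7, s8, s10, s11, s13, s14, s15, s17}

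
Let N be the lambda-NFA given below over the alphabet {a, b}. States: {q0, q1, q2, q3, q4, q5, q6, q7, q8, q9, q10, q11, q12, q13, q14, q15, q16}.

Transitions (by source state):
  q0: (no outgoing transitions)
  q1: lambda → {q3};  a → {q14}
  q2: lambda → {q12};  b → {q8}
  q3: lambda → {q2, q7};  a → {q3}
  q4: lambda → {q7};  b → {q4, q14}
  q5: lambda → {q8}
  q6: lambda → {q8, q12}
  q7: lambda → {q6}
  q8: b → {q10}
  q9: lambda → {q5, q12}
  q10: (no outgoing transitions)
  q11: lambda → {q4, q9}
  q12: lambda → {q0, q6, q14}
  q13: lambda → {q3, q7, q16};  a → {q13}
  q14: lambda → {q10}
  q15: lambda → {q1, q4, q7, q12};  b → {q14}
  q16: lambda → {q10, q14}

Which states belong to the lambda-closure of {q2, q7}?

{q0, q2, q6, q7, q8, q10, q12, q14}

Start with {q2, q7}.
From q2 via lambda: add q12.
From q7 via lambda: add q6.
From q6 via lambda: add q8.
From q12 via lambda: add q0, q14.
From q14 via lambda: add q10.
No new states can be added; the closed set is {q0, q2, q6, q7, q8, q10, q12, q14}.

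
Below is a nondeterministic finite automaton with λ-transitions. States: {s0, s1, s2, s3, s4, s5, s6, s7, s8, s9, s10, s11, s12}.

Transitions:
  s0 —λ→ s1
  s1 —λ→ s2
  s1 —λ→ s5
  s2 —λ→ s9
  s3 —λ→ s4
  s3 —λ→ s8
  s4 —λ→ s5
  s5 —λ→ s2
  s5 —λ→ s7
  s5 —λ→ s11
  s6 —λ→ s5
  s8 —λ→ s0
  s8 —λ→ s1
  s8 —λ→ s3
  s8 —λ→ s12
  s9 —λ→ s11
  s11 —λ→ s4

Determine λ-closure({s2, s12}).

{s2, s4, s5, s7, s9, s11, s12}

Start with {s2, s12}.
From s2 via λ: add s9.
From s9 via λ: add s11.
From s11 via λ: add s4.
From s4 via λ: add s5.
From s5 via λ: add s7.
No new states can be added; the closed set is {s2, s4, s5, s7, s9, s11, s12}.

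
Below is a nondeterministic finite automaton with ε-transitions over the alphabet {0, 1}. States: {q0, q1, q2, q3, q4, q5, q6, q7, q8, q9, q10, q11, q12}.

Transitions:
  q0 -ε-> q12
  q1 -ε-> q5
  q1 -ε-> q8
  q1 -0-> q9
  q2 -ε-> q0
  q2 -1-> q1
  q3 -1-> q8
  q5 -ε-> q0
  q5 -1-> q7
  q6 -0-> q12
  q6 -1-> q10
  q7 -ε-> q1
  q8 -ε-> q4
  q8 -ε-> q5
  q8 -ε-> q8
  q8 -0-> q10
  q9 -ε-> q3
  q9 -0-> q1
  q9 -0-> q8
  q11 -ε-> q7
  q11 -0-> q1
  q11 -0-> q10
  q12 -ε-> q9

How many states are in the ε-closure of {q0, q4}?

Start with {q0, q4}.
From q0 via ε: add q12.
From q12 via ε: add q9.
From q9 via ε: add q3.
ε-closure = {q0, q3, q4, q9, q12}, which has 5 states.

5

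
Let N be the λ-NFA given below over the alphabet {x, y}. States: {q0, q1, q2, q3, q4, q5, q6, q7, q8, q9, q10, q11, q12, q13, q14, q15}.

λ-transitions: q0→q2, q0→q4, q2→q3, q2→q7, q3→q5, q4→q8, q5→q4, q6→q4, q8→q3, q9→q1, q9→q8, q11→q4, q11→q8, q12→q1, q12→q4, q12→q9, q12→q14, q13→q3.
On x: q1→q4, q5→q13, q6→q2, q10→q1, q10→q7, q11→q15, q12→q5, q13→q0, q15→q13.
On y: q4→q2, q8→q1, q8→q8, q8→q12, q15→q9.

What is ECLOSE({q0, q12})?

Start with {q0, q12}.
From q0 via λ: add q2, q4.
From q12 via λ: add q1, q9, q14.
From q2 via λ: add q3, q7.
From q4 via λ: add q8.
From q3 via λ: add q5.
No new states can be added; the closed set is {q0, q1, q2, q3, q4, q5, q7, q8, q9, q12, q14}.

{q0, q1, q2, q3, q4, q5, q7, q8, q9, q12, q14}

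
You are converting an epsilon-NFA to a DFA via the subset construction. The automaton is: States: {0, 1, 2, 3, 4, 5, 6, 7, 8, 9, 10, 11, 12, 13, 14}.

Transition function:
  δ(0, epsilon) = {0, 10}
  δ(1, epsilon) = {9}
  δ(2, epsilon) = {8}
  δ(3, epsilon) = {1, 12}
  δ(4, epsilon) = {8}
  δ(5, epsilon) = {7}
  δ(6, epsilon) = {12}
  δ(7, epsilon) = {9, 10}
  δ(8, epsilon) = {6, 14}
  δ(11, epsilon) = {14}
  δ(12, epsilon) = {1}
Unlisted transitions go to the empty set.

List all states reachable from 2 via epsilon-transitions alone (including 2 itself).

{1, 2, 6, 8, 9, 12, 14}

Start with {2}.
From 2 via epsilon: add 8.
From 8 via epsilon: add 6, 14.
From 6 via epsilon: add 12.
From 12 via epsilon: add 1.
From 1 via epsilon: add 9.
No new states can be added; the closed set is {1, 2, 6, 8, 9, 12, 14}.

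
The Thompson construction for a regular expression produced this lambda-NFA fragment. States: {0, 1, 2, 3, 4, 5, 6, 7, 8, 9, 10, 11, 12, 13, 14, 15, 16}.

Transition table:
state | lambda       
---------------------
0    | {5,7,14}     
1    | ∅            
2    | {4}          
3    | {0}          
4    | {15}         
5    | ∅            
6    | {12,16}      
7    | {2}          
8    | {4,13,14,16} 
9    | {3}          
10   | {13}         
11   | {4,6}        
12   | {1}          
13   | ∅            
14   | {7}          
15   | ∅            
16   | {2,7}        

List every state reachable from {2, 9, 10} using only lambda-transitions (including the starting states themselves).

Start with {2, 9, 10}.
From 2 via lambda: add 4.
From 9 via lambda: add 3.
From 10 via lambda: add 13.
From 3 via lambda: add 0.
From 4 via lambda: add 15.
From 0 via lambda: add 5, 7, 14.
No new states can be added; the closed set is {0, 2, 3, 4, 5, 7, 9, 10, 13, 14, 15}.

{0, 2, 3, 4, 5, 7, 9, 10, 13, 14, 15}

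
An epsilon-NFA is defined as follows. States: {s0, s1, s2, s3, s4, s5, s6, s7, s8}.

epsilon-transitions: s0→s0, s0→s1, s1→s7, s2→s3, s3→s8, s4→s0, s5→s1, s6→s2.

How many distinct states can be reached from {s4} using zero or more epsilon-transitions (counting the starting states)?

4

Start with {s4}.
From s4 via epsilon: add s0.
From s0 via epsilon: add s1.
From s1 via epsilon: add s7.
epsilon-closure = {s0, s1, s4, s7}, which has 4 states.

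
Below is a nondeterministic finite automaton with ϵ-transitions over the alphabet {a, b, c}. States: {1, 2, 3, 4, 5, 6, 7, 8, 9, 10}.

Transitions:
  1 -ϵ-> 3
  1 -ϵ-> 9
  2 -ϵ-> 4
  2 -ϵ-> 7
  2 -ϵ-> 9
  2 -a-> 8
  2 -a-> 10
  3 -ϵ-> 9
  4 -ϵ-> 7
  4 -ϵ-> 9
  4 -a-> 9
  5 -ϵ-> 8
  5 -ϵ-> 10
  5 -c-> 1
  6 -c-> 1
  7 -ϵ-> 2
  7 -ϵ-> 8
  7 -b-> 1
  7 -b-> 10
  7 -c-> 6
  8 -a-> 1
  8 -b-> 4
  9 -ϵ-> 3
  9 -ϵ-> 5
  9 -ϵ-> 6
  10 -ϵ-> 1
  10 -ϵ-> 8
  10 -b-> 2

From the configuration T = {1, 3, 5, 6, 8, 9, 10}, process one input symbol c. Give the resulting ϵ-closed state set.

5 on c → {1}.
6 on c → {1}.
No c-transition from 1, 3, 8, 9, 10.
Union after reading c: {1}.
Now take the ϵ-closure:
From 1 via ϵ: add 3, 9.
From 9 via ϵ: add 5, 6.
From 5 via ϵ: add 8, 10.
No new states can be added; the closed set is {1, 3, 5, 6, 8, 9, 10}.

{1, 3, 5, 6, 8, 9, 10}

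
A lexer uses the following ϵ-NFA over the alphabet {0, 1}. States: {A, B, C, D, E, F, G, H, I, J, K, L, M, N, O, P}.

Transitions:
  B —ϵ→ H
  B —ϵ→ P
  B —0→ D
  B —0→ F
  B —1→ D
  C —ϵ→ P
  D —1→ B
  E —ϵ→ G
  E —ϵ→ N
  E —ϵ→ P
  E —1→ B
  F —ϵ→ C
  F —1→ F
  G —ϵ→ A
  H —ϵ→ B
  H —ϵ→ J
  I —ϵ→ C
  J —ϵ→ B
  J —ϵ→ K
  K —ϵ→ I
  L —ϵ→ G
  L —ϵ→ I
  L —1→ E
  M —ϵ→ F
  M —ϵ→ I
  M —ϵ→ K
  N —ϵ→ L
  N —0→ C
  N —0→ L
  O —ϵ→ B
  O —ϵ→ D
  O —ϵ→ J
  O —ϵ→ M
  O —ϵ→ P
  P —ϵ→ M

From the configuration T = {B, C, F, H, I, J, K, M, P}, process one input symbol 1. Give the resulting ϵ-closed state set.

B on 1 → {D}.
F on 1 → {F}.
No 1-transition from C, H, I, J, K, M, P.
Union after reading 1: {D, F}.
Now take the ϵ-closure:
From F via ϵ: add C.
From C via ϵ: add P.
From P via ϵ: add M.
From M via ϵ: add I, K.
No new states can be added; the closed set is {C, D, F, I, K, M, P}.

{C, D, F, I, K, M, P}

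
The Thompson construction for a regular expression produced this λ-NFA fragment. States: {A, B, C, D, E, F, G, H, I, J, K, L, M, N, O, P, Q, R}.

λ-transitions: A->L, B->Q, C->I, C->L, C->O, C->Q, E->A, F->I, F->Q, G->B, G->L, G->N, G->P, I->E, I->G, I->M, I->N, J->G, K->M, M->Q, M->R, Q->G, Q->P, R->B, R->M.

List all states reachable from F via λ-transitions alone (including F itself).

Start with {F}.
From F via λ: add I, Q.
From I via λ: add E, G, M, N.
From Q via λ: add P.
From E via λ: add A.
From G via λ: add B, L.
From M via λ: add R.
No new states can be added; the closed set is {A, B, E, F, G, I, L, M, N, P, Q, R}.

{A, B, E, F, G, I, L, M, N, P, Q, R}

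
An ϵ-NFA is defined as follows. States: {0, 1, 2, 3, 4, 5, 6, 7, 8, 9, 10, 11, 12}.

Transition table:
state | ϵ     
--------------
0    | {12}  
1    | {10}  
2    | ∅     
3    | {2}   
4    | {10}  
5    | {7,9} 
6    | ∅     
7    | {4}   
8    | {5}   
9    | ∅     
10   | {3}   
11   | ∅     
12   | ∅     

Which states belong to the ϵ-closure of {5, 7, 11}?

{2, 3, 4, 5, 7, 9, 10, 11}

Start with {5, 7, 11}.
From 5 via ϵ: add 9.
From 7 via ϵ: add 4.
From 4 via ϵ: add 10.
From 10 via ϵ: add 3.
From 3 via ϵ: add 2.
No new states can be added; the closed set is {2, 3, 4, 5, 7, 9, 10, 11}.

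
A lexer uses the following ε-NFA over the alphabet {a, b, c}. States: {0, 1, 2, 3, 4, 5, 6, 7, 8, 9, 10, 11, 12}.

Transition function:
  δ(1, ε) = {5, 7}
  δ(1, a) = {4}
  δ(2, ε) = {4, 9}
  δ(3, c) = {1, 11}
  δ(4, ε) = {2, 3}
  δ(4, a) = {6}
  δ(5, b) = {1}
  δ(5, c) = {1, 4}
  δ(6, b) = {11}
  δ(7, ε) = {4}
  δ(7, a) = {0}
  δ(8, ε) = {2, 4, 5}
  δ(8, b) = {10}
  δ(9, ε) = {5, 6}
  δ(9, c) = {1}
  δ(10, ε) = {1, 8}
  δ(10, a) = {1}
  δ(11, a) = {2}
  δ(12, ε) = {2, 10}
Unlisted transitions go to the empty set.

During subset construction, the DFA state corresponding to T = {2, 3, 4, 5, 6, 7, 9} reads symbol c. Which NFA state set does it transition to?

3 on c → {1, 11}.
5 on c → {1, 4}.
9 on c → {1}.
No c-transition from 2, 4, 6, 7.
Union after reading c: {1, 4, 11}.
Now take the ε-closure:
From 1 via ε: add 5, 7.
From 4 via ε: add 2, 3.
From 2 via ε: add 9.
From 9 via ε: add 6.
No new states can be added; the closed set is {1, 2, 3, 4, 5, 6, 7, 9, 11}.

{1, 2, 3, 4, 5, 6, 7, 9, 11}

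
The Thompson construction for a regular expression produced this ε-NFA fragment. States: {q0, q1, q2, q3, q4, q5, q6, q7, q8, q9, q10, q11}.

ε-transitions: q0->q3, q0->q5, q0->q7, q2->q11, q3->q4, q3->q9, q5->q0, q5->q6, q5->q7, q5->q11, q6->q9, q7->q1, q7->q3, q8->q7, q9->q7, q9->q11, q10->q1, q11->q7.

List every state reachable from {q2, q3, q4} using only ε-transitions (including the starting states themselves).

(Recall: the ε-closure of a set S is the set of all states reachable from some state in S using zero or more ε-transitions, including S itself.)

{q1, q2, q3, q4, q7, q9, q11}

Start with {q2, q3, q4}.
From q2 via ε: add q11.
From q3 via ε: add q9.
From q9 via ε: add q7.
From q7 via ε: add q1.
No new states can be added; the closed set is {q1, q2, q3, q4, q7, q9, q11}.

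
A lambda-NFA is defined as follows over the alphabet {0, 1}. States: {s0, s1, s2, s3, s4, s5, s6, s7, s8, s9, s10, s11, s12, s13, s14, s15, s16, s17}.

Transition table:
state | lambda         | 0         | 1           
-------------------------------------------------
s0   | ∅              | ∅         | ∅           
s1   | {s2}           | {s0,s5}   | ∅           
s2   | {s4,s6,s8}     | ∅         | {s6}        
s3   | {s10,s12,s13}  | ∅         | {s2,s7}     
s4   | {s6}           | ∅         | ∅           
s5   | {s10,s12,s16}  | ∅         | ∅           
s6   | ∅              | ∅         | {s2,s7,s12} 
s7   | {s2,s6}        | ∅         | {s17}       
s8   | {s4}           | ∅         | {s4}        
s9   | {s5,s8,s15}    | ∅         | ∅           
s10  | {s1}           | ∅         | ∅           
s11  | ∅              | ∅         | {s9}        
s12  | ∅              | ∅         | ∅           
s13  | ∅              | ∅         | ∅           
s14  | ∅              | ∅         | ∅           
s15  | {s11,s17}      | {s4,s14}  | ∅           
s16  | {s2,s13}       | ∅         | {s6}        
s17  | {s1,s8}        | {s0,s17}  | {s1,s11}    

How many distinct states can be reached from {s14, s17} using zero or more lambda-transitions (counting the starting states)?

Start with {s14, s17}.
From s17 via lambda: add s1, s8.
From s1 via lambda: add s2.
From s8 via lambda: add s4.
From s2 via lambda: add s6.
lambda-closure = {s1, s2, s4, s6, s8, s14, s17}, which has 7 states.

7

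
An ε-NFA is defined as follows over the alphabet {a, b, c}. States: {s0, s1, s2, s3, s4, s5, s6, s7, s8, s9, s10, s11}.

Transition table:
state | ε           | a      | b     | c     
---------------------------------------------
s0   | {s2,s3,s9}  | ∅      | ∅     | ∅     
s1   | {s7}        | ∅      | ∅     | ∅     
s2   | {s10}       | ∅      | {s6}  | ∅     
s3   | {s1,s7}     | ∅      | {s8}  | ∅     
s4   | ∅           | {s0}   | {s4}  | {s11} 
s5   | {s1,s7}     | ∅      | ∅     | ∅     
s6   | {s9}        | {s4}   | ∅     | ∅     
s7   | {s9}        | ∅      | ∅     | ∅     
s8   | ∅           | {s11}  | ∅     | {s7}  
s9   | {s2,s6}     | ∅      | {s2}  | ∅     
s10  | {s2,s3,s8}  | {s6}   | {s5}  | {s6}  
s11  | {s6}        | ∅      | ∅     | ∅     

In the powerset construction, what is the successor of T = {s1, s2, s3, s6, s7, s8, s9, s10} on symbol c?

s8 on c → {s7}.
s10 on c → {s6}.
No c-transition from s1, s2, s3, s6, s7, s9.
Union after reading c: {s6, s7}.
Now take the ε-closure:
From s6 via ε: add s9.
From s9 via ε: add s2.
From s2 via ε: add s10.
From s10 via ε: add s3, s8.
From s3 via ε: add s1.
No new states can be added; the closed set is {s1, s2, s3, s6, s7, s8, s9, s10}.

{s1, s2, s3, s6, s7, s8, s9, s10}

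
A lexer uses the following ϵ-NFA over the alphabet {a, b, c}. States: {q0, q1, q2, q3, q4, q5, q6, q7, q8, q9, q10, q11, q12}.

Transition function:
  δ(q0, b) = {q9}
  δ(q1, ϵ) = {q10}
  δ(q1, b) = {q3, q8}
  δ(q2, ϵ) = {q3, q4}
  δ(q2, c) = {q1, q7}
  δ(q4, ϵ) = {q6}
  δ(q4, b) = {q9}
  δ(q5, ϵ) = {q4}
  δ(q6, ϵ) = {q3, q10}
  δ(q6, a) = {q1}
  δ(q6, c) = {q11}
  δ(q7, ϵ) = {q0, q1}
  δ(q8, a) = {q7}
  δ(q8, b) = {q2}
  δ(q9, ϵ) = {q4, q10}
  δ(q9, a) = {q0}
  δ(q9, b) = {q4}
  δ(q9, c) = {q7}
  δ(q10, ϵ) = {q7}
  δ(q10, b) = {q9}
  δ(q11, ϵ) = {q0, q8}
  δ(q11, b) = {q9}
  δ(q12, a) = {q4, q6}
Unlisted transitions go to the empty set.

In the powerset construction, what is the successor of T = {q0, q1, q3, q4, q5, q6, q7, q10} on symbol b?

{q0, q1, q3, q4, q6, q7, q8, q9, q10}

q0 on b → {q9}.
q1 on b → {q3, q8}.
q4 on b → {q9}.
q10 on b → {q9}.
No b-transition from q3, q5, q6, q7.
Union after reading b: {q3, q8, q9}.
Now take the ϵ-closure:
From q9 via ϵ: add q4, q10.
From q4 via ϵ: add q6.
From q10 via ϵ: add q7.
From q7 via ϵ: add q0, q1.
No new states can be added; the closed set is {q0, q1, q3, q4, q6, q7, q8, q9, q10}.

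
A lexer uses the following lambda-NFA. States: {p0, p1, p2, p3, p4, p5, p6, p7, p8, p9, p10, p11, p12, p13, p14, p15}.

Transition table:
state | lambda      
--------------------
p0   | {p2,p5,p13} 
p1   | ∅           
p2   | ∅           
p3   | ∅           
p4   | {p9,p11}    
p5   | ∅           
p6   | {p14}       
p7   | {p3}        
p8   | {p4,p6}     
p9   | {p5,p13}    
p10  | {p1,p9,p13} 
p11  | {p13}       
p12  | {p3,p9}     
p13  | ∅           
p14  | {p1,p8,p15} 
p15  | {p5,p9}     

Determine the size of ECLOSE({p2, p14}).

11

Start with {p2, p14}.
From p14 via lambda: add p1, p8, p15.
From p8 via lambda: add p4, p6.
From p15 via lambda: add p5, p9.
From p4 via lambda: add p11.
From p9 via lambda: add p13.
lambda-closure = {p1, p2, p4, p5, p6, p8, p9, p11, p13, p14, p15}, which has 11 states.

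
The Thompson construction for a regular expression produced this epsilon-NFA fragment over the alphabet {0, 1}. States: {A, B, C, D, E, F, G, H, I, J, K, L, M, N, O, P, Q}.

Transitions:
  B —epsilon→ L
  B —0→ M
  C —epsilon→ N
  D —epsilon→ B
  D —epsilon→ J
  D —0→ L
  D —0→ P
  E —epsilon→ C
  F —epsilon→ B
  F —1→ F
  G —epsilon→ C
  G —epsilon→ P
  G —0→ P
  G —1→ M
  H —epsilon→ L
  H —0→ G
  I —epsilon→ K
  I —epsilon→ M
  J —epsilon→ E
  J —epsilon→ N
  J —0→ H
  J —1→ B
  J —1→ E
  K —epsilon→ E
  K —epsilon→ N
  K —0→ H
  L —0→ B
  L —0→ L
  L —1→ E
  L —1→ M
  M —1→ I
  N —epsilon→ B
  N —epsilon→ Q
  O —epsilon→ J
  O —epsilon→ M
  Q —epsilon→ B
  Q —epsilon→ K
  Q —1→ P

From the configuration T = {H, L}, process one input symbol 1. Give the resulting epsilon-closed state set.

{B, C, E, K, L, M, N, Q}

L on 1 → {E, M}.
No 1-transition from H.
Union after reading 1: {E, M}.
Now take the epsilon-closure:
From E via epsilon: add C.
From C via epsilon: add N.
From N via epsilon: add B, Q.
From B via epsilon: add L.
From Q via epsilon: add K.
No new states can be added; the closed set is {B, C, E, K, L, M, N, Q}.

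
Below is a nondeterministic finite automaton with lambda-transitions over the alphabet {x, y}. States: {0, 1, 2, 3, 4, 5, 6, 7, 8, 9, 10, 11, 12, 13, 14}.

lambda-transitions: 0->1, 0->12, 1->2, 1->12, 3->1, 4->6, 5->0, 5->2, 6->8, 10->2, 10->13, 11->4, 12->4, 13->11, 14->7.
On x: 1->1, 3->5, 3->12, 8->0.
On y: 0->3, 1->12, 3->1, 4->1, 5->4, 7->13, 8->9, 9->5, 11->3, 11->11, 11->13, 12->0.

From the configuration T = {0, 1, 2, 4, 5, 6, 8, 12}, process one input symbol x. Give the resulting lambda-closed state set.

1 on x → {1}.
8 on x → {0}.
No x-transition from 0, 2, 4, 5, 6, 12.
Union after reading x: {0, 1}.
Now take the lambda-closure:
From 0 via lambda: add 12.
From 1 via lambda: add 2.
From 12 via lambda: add 4.
From 4 via lambda: add 6.
From 6 via lambda: add 8.
No new states can be added; the closed set is {0, 1, 2, 4, 6, 8, 12}.

{0, 1, 2, 4, 6, 8, 12}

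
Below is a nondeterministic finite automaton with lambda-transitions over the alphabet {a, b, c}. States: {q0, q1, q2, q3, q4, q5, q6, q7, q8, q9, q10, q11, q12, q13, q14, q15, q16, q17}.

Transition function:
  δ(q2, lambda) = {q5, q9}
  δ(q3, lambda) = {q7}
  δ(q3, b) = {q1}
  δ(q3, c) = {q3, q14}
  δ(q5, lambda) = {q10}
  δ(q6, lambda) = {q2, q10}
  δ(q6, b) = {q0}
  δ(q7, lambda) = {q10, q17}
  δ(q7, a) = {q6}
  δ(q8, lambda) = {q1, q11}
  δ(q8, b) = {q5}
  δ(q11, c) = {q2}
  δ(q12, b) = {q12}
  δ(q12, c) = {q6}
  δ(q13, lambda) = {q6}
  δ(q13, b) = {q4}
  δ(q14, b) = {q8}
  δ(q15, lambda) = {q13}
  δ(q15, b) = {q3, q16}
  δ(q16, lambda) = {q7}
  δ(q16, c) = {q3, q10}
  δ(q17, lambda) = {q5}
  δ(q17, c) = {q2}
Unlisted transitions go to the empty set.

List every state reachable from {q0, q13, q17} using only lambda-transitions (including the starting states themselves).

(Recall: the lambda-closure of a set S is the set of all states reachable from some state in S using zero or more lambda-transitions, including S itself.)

{q0, q2, q5, q6, q9, q10, q13, q17}

Start with {q0, q13, q17}.
From q13 via lambda: add q6.
From q17 via lambda: add q5.
From q5 via lambda: add q10.
From q6 via lambda: add q2.
From q2 via lambda: add q9.
No new states can be added; the closed set is {q0, q2, q5, q6, q9, q10, q13, q17}.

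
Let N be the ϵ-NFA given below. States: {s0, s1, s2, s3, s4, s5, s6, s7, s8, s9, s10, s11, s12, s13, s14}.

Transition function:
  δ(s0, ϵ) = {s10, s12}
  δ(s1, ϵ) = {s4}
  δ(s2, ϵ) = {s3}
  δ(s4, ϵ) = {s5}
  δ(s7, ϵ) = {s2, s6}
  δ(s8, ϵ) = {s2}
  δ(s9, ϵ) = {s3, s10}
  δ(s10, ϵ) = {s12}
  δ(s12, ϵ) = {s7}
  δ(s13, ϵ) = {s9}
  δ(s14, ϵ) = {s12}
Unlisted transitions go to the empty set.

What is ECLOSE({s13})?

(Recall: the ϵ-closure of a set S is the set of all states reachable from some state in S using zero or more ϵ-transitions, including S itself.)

Start with {s13}.
From s13 via ϵ: add s9.
From s9 via ϵ: add s3, s10.
From s10 via ϵ: add s12.
From s12 via ϵ: add s7.
From s7 via ϵ: add s2, s6.
No new states can be added; the closed set is {s2, s3, s6, s7, s9, s10, s12, s13}.

{s2, s3, s6, s7, s9, s10, s12, s13}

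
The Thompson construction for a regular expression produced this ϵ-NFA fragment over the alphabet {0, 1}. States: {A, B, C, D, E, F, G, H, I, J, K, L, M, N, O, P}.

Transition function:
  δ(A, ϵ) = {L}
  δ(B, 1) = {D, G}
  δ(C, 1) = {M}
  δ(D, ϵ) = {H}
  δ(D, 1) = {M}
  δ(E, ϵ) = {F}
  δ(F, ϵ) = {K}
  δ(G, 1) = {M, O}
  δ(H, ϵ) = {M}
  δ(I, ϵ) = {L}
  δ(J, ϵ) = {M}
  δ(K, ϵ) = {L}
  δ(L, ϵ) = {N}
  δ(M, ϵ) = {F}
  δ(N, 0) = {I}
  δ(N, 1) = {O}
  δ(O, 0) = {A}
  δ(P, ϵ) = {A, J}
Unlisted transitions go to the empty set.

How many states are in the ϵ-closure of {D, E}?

Start with {D, E}.
From D via ϵ: add H.
From E via ϵ: add F.
From F via ϵ: add K.
From H via ϵ: add M.
From K via ϵ: add L.
From L via ϵ: add N.
ϵ-closure = {D, E, F, H, K, L, M, N}, which has 8 states.

8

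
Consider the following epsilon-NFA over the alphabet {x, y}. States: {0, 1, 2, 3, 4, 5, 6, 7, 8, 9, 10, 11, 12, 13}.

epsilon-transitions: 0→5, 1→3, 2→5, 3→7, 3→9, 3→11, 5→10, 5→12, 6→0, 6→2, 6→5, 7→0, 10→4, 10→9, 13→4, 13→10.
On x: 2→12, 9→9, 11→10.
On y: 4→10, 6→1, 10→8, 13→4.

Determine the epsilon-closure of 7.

{0, 4, 5, 7, 9, 10, 12}

Start with {7}.
From 7 via epsilon: add 0.
From 0 via epsilon: add 5.
From 5 via epsilon: add 10, 12.
From 10 via epsilon: add 4, 9.
No new states can be added; the closed set is {0, 4, 5, 7, 9, 10, 12}.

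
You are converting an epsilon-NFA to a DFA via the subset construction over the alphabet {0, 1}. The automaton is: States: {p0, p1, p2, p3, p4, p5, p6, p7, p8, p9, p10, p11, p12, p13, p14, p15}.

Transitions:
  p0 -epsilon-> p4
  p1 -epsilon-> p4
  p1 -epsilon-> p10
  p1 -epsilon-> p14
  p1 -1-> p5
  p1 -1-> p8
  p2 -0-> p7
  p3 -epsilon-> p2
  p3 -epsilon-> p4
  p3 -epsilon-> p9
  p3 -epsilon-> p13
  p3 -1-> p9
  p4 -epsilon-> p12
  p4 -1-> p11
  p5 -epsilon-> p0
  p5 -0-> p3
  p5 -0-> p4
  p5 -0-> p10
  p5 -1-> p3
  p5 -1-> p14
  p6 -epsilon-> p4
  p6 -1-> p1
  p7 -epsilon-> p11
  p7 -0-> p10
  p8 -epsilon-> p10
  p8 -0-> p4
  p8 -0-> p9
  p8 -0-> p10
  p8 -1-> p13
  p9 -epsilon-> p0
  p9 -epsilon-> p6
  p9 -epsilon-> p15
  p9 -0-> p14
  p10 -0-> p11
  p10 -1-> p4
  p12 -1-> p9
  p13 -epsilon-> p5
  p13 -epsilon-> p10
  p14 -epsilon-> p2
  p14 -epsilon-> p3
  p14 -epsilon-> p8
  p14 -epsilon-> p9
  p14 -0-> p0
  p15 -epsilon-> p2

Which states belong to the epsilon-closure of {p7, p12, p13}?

{p0, p4, p5, p7, p10, p11, p12, p13}

Start with {p7, p12, p13}.
From p7 via epsilon: add p11.
From p13 via epsilon: add p5, p10.
From p5 via epsilon: add p0.
From p0 via epsilon: add p4.
No new states can be added; the closed set is {p0, p4, p5, p7, p10, p11, p12, p13}.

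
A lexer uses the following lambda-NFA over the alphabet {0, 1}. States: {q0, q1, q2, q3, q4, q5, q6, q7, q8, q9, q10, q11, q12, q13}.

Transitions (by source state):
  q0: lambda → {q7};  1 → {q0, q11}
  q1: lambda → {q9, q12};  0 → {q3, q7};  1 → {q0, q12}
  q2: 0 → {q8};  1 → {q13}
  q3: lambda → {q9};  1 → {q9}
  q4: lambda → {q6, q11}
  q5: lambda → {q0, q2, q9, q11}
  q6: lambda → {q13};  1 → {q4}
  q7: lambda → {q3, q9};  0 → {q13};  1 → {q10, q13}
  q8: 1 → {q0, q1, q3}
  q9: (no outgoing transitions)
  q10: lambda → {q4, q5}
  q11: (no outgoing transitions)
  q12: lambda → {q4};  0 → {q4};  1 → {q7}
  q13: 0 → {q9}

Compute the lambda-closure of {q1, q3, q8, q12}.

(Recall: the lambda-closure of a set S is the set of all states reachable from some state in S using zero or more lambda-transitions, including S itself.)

Start with {q1, q3, q8, q12}.
From q1 via lambda: add q9.
From q12 via lambda: add q4.
From q4 via lambda: add q6, q11.
From q6 via lambda: add q13.
No new states can be added; the closed set is {q1, q3, q4, q6, q8, q9, q11, q12, q13}.

{q1, q3, q4, q6, q8, q9, q11, q12, q13}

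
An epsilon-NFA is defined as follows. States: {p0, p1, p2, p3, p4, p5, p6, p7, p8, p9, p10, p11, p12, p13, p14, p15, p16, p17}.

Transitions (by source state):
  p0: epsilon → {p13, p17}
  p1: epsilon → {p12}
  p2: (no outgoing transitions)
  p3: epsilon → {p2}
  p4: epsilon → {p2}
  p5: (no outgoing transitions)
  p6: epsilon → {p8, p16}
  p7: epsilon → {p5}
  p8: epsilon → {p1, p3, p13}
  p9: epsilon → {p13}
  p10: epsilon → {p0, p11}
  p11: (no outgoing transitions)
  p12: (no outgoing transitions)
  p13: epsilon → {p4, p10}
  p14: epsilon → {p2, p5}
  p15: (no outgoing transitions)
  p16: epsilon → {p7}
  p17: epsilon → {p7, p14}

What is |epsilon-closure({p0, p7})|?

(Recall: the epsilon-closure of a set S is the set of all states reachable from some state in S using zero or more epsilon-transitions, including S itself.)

Start with {p0, p7}.
From p0 via epsilon: add p13, p17.
From p7 via epsilon: add p5.
From p13 via epsilon: add p4, p10.
From p17 via epsilon: add p14.
From p4 via epsilon: add p2.
From p10 via epsilon: add p11.
epsilon-closure = {p0, p2, p4, p5, p7, p10, p11, p13, p14, p17}, which has 10 states.

10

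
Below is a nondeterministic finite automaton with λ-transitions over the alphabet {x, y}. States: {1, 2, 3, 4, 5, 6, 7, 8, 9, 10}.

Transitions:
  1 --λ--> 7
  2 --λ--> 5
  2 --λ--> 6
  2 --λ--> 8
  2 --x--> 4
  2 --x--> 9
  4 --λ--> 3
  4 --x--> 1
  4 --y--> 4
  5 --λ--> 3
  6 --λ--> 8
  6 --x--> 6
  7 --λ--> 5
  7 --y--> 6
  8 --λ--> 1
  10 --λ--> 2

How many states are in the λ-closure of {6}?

Start with {6}.
From 6 via λ: add 8.
From 8 via λ: add 1.
From 1 via λ: add 7.
From 7 via λ: add 5.
From 5 via λ: add 3.
λ-closure = {1, 3, 5, 6, 7, 8}, which has 6 states.

6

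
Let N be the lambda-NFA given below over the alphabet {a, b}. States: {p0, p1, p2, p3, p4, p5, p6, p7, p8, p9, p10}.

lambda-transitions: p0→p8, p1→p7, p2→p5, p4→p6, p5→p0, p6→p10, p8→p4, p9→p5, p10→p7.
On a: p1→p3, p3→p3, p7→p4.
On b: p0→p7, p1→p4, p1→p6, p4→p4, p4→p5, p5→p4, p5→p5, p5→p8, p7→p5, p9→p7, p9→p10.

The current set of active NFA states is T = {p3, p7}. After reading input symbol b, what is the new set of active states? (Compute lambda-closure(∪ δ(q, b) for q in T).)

p7 on b → {p5}.
No b-transition from p3.
Union after reading b: {p5}.
Now take the lambda-closure:
From p5 via lambda: add p0.
From p0 via lambda: add p8.
From p8 via lambda: add p4.
From p4 via lambda: add p6.
From p6 via lambda: add p10.
From p10 via lambda: add p7.
No new states can be added; the closed set is {p0, p4, p5, p6, p7, p8, p10}.

{p0, p4, p5, p6, p7, p8, p10}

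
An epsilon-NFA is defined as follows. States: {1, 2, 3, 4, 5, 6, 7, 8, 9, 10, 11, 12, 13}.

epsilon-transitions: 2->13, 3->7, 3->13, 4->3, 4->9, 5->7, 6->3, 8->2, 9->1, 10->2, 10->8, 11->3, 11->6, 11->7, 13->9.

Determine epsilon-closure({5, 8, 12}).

Start with {5, 8, 12}.
From 5 via epsilon: add 7.
From 8 via epsilon: add 2.
From 2 via epsilon: add 13.
From 13 via epsilon: add 9.
From 9 via epsilon: add 1.
No new states can be added; the closed set is {1, 2, 5, 7, 8, 9, 12, 13}.

{1, 2, 5, 7, 8, 9, 12, 13}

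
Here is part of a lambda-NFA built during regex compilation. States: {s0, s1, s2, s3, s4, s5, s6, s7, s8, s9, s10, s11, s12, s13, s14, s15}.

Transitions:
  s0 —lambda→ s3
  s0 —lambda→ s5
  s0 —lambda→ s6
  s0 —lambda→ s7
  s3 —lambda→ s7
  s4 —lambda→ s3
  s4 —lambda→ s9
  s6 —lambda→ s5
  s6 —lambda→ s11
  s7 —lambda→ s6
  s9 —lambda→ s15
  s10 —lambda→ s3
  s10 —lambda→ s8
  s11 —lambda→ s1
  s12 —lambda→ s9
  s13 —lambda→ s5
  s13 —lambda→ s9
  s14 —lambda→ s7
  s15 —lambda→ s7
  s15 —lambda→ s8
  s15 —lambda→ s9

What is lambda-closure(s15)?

{s1, s5, s6, s7, s8, s9, s11, s15}

Start with {s15}.
From s15 via lambda: add s7, s8, s9.
From s7 via lambda: add s6.
From s6 via lambda: add s5, s11.
From s11 via lambda: add s1.
No new states can be added; the closed set is {s1, s5, s6, s7, s8, s9, s11, s15}.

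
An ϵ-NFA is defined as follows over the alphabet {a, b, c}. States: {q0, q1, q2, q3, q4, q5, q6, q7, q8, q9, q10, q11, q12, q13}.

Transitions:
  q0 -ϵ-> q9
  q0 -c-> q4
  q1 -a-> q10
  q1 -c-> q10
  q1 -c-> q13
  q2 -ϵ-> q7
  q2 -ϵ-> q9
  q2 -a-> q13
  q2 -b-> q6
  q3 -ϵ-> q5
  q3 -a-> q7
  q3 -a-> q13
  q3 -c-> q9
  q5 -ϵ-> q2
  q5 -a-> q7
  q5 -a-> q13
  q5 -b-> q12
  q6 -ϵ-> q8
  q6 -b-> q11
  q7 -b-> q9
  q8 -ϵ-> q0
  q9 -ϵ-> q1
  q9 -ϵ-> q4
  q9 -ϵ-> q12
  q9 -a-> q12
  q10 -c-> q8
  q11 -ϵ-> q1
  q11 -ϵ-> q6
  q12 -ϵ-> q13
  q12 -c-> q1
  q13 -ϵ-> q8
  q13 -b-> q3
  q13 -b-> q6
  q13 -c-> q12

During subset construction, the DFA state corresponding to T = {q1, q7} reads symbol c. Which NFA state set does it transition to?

q1 on c → {q10, q13}.
No c-transition from q7.
Union after reading c: {q10, q13}.
Now take the ϵ-closure:
From q13 via ϵ: add q8.
From q8 via ϵ: add q0.
From q0 via ϵ: add q9.
From q9 via ϵ: add q1, q4, q12.
No new states can be added; the closed set is {q0, q1, q4, q8, q9, q10, q12, q13}.

{q0, q1, q4, q8, q9, q10, q12, q13}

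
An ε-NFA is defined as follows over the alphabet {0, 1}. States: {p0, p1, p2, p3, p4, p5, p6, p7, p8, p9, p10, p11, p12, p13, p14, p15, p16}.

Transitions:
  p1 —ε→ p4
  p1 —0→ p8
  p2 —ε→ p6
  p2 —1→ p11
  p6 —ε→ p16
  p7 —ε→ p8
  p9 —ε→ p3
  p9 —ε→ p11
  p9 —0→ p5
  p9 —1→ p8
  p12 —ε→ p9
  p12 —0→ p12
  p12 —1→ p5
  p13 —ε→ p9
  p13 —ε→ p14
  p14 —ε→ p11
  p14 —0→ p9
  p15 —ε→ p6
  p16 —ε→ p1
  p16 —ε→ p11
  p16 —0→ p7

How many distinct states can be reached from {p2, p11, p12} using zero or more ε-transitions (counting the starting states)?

Start with {p2, p11, p12}.
From p2 via ε: add p6.
From p12 via ε: add p9.
From p6 via ε: add p16.
From p9 via ε: add p3.
From p16 via ε: add p1.
From p1 via ε: add p4.
ε-closure = {p1, p2, p3, p4, p6, p9, p11, p12, p16}, which has 9 states.

9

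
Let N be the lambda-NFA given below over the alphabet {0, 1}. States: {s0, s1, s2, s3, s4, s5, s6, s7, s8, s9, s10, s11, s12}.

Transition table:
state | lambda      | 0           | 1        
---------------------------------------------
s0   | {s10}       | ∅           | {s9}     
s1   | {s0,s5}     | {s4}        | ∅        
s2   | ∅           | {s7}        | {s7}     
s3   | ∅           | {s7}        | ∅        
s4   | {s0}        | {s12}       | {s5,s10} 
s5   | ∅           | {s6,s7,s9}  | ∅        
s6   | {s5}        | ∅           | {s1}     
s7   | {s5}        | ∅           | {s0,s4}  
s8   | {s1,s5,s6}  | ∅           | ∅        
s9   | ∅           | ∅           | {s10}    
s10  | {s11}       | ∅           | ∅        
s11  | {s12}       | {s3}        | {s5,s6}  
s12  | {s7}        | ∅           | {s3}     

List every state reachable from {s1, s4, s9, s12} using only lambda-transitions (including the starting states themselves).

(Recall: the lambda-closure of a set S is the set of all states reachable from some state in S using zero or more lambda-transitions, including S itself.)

Start with {s1, s4, s9, s12}.
From s1 via lambda: add s0, s5.
From s12 via lambda: add s7.
From s0 via lambda: add s10.
From s10 via lambda: add s11.
No new states can be added; the closed set is {s0, s1, s4, s5, s7, s9, s10, s11, s12}.

{s0, s1, s4, s5, s7, s9, s10, s11, s12}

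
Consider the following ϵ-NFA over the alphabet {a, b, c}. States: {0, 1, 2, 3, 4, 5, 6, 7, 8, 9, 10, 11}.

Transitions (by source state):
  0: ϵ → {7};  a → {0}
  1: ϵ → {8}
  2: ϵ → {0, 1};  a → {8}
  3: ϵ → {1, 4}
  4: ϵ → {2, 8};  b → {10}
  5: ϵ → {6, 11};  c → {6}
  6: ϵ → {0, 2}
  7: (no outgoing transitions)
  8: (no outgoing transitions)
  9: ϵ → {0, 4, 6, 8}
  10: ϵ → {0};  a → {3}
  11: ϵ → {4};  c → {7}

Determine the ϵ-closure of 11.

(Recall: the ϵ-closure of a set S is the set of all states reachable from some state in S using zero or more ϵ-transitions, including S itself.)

{0, 1, 2, 4, 7, 8, 11}

Start with {11}.
From 11 via ϵ: add 4.
From 4 via ϵ: add 2, 8.
From 2 via ϵ: add 0, 1.
From 0 via ϵ: add 7.
No new states can be added; the closed set is {0, 1, 2, 4, 7, 8, 11}.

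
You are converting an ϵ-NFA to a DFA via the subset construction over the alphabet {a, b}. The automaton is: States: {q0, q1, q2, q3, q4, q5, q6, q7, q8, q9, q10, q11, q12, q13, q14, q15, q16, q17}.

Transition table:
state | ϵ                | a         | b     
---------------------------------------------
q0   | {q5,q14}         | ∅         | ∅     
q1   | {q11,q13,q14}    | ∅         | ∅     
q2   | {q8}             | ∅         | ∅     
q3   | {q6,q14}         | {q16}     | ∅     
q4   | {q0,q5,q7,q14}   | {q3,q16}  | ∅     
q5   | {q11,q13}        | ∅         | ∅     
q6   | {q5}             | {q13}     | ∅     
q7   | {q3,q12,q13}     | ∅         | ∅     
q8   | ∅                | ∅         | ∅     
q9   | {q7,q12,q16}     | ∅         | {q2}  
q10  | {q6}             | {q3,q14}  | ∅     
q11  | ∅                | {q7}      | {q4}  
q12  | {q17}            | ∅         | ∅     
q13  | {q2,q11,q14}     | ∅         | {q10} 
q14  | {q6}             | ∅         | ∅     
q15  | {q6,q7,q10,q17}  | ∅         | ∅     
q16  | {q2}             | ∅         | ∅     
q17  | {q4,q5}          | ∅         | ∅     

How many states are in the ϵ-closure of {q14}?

7

Start with {q14}.
From q14 via ϵ: add q6.
From q6 via ϵ: add q5.
From q5 via ϵ: add q11, q13.
From q13 via ϵ: add q2.
From q2 via ϵ: add q8.
ϵ-closure = {q2, q5, q6, q8, q11, q13, q14}, which has 7 states.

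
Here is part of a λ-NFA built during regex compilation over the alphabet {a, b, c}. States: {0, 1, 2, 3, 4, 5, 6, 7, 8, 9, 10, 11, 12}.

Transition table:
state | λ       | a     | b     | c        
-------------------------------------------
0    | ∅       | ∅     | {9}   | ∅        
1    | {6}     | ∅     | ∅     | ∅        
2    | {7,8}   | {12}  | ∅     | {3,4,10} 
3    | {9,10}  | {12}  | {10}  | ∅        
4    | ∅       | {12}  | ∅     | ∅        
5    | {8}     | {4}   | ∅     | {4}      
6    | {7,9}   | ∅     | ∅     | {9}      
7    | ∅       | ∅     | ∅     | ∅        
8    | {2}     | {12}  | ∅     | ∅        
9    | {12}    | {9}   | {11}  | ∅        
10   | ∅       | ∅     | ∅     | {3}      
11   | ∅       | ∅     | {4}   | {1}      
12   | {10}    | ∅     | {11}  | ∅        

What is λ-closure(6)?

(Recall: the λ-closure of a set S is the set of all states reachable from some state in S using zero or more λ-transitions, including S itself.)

Start with {6}.
From 6 via λ: add 7, 9.
From 9 via λ: add 12.
From 12 via λ: add 10.
No new states can be added; the closed set is {6, 7, 9, 10, 12}.

{6, 7, 9, 10, 12}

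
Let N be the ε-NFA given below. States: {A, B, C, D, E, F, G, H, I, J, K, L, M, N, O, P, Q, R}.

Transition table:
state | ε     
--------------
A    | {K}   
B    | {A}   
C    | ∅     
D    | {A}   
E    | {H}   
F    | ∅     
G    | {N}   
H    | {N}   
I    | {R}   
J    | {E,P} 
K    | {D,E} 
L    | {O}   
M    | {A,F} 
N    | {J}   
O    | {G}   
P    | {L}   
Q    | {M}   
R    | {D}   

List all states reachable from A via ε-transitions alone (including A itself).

Start with {A}.
From A via ε: add K.
From K via ε: add D, E.
From E via ε: add H.
From H via ε: add N.
From N via ε: add J.
From J via ε: add P.
From P via ε: add L.
From L via ε: add O.
From O via ε: add G.
No new states can be added; the closed set is {A, D, E, G, H, J, K, L, N, O, P}.

{A, D, E, G, H, J, K, L, N, O, P}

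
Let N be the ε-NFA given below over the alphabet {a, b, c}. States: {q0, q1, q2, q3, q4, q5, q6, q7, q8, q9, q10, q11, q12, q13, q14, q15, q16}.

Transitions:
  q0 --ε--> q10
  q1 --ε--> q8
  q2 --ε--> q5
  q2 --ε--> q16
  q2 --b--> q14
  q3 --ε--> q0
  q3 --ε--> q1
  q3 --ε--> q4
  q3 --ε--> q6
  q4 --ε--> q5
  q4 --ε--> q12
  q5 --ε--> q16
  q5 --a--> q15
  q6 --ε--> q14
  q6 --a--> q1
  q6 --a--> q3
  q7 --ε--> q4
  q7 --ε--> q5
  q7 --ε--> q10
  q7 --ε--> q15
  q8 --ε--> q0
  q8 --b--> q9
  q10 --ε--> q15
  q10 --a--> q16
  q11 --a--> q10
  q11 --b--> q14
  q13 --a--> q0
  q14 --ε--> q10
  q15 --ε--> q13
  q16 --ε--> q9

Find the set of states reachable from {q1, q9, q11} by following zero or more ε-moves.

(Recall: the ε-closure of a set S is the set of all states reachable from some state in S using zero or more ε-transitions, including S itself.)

Start with {q1, q9, q11}.
From q1 via ε: add q8.
From q8 via ε: add q0.
From q0 via ε: add q10.
From q10 via ε: add q15.
From q15 via ε: add q13.
No new states can be added; the closed set is {q0, q1, q8, q9, q10, q11, q13, q15}.

{q0, q1, q8, q9, q10, q11, q13, q15}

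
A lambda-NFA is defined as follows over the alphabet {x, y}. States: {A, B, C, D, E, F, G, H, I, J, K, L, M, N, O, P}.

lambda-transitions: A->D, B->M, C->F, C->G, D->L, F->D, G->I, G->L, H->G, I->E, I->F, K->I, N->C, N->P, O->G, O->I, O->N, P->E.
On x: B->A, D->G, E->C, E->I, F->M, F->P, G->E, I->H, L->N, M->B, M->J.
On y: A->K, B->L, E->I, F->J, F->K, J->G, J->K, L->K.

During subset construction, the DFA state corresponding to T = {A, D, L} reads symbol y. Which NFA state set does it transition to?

A on y → {K}.
L on y → {K}.
No y-transition from D.
Union after reading y: {K}.
Now take the lambda-closure:
From K via lambda: add I.
From I via lambda: add E, F.
From F via lambda: add D.
From D via lambda: add L.
No new states can be added; the closed set is {D, E, F, I, K, L}.

{D, E, F, I, K, L}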